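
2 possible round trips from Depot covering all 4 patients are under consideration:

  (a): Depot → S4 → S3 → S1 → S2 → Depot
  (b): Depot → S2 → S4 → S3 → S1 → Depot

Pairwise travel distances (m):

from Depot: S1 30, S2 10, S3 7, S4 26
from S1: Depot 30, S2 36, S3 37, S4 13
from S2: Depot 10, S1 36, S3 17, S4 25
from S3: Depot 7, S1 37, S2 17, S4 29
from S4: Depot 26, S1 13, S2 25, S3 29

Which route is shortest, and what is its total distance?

131 m — (b) is the shortest.

(a): 26 + 29 + 37 + 36 + 10 = 138
(b): 10 + 25 + 29 + 37 + 30 = 131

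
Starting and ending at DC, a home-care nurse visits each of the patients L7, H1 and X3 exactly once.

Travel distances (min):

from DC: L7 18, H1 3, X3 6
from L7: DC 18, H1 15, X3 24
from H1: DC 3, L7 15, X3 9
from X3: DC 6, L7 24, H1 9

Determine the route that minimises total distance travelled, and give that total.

DC-L7-H1-X3-DC: 18+15+9+6 = 48
DC-L7-X3-H1-DC: 18+24+9+3 = 54
DC-H1-L7-X3-DC: 3+15+24+6 = 48
The minimum is 48.
One optimal route: DC → L7 → H1 → X3 → DC (or its reverse).

Shortest round trip = 48 min.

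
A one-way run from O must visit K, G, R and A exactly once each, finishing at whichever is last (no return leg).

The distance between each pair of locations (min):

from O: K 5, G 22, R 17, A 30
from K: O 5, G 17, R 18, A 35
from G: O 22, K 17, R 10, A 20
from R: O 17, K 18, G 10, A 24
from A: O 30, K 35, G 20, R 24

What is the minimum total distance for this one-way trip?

There are 4! = 24 possible orderings.
O - K - G - R - A: 5+17+10+24 = 56
O - K - G - A - R: 5+17+20+24 = 66
O - K - R - G - A: 5+18+10+20 = 53
O - K - R - A - G: 5+18+24+20 = 67
O - K - A - G - R: 5+35+20+10 = 70
O - K - A - R - G: 5+35+24+10 = 74
O - G - K - R - A: 22+17+18+24 = 81
O - G - K - A - R: 22+17+35+24 = 98
O - G - R - K - A: 22+10+18+35 = 85
O - G - R - A - K: 22+10+24+35 = 91
O - G - A - K - R: 22+20+35+18 = 95
O - G - A - R - K: 22+20+24+18 = 84
O - R - K - G - A: 17+18+17+20 = 72
O - R - K - A - G: 17+18+35+20 = 90
… (10 more)
The minimum is 53.
One shortest path: O → K → R → G → A.

Minimum one-way distance = 53 min.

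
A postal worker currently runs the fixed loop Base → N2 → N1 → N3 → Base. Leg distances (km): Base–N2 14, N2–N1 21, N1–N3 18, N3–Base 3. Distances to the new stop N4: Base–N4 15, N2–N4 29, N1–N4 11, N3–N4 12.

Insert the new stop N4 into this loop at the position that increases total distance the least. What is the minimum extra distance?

+5 km — insert N4 between N1 and N3.

Insertion cost between consecutive stops i–j is d(i,N4) + d(N4,j) − d(i,j):
  between Base and N2: 15 + 29 − 14 = 30
  between N2 and N1: 29 + 11 − 21 = 19
  between N1 and N3: 11 + 12 − 18 = 5
  between N3 and Base: 12 + 15 − 3 = 24
Cheapest insertion is between N1 and N3, adding 5.
New total = 56 + 5 = 61.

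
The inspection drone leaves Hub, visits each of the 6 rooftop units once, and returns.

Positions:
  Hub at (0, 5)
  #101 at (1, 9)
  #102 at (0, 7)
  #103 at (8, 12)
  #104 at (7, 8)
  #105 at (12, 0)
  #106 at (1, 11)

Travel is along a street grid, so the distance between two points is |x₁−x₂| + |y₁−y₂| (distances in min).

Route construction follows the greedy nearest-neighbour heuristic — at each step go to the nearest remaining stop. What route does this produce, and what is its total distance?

50 min along Hub → #102 → #101 → #106 → #103 → #104 → #105 → Hub.

From Hub: distances to unvisited — #102=2, #101=5, #106=7, #104=10, #103=15, #105=17. Nearest is #102 (2).
From #102: distances to unvisited — #101=3, #106=5, #104=8, #103=13, #105=19. Nearest is #101 (3).
From #101: distances to unvisited — #106=2, #104=7, #103=10, #105=20. Nearest is #106 (2).
From #106: distances to unvisited — #103=8, #104=9, #105=22. Nearest is #103 (8).
From #103: distances to unvisited — #104=5, #105=16. Nearest is #104 (5).
From #104: distances to unvisited — #105=13. Nearest is #105 (13).
Return #105→Hub: 17.
Total = 2 + 3 + 2 + 8 + 5 + 13 + 17 = 50.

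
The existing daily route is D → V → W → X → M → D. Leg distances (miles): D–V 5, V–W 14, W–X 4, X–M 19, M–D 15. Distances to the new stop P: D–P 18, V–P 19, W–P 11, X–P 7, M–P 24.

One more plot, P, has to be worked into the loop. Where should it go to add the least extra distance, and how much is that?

+12 miles — insert P between X and M.

Insertion cost between consecutive stops i–j is d(i,P) + d(P,j) − d(i,j):
  between D and V: 18 + 19 − 5 = 32
  between V and W: 19 + 11 − 14 = 16
  between W and X: 11 + 7 − 4 = 14
  between X and M: 7 + 24 − 19 = 12
  between M and D: 24 + 18 − 15 = 27
Cheapest insertion is between X and M, adding 12.
New total = 57 + 12 = 69.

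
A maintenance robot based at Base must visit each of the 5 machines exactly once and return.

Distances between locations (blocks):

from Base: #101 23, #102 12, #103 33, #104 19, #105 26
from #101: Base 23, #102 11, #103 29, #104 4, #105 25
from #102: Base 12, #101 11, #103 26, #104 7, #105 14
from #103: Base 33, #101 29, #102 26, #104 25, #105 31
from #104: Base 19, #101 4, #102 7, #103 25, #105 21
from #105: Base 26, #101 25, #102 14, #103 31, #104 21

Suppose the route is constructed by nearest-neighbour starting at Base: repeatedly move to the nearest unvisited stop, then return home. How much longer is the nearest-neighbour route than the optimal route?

Base: #102=12, #104=19, #101=23, #105=26, #103=33 ⇒ #102
#102: #104=7, #101=11, #105=14, #103=26 ⇒ #104
#104: #101=4, #105=21, #103=25 ⇒ #101
#101: #105=25, #103=29 ⇒ #105
#105: #103=31 ⇒ #103
NN route Base → #102 → #104 → #101 → #105 → #103 → Base costs 112.
Optimal: Base → #101 → #104 → #103 → #105 → #102 → Base costs 109 (by enumerating all 60 distinct tours).
Excess = 112 − 109 = 3.

The nearest-neighbour route is 3 blocks longer than optimal.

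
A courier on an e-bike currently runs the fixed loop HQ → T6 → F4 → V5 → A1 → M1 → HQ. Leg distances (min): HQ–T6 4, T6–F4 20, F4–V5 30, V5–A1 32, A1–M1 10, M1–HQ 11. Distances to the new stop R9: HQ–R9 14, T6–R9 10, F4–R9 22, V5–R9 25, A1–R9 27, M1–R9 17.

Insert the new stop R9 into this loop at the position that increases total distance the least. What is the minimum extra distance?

Insertion cost between consecutive stops i–j is d(i,R9) + d(R9,j) − d(i,j):
  between HQ and T6: 14 + 10 − 4 = 20
  between T6 and F4: 10 + 22 − 20 = 12
  between F4 and V5: 22 + 25 − 30 = 17
  between V5 and A1: 25 + 27 − 32 = 20
  between A1 and M1: 27 + 17 − 10 = 34
  between M1 and HQ: 17 + 14 − 11 = 20
Cheapest insertion is between T6 and F4, adding 12.
New total = 107 + 12 = 119.

Minimum extra distance: 12 min, inserting R9 between T6 and F4.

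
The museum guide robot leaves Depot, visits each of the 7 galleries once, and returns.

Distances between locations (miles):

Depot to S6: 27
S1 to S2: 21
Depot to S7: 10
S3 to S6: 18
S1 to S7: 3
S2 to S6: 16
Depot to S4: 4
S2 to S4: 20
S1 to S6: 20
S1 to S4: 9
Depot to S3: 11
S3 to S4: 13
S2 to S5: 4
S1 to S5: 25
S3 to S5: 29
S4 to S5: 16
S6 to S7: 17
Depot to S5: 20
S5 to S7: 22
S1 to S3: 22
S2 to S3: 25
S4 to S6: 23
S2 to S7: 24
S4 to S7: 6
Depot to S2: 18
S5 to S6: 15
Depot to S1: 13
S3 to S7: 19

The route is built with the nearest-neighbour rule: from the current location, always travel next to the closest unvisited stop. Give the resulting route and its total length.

88 miles along Depot → S4 → S7 → S1 → S6 → S5 → S2 → S3 → Depot.

Depot → [S4:4 / S7:10 / S3:11 / S1:13 / S2:18 / S5:20 / S6:27] → S4 (4)
S4 → [S7:6 / S1:9 / S3:13 / S5:16 / S2:20 / S6:23] → S7 (6)
S7 → [S1:3 / S6:17 / S3:19 / S5:22 / S2:24] → S1 (3)
S1 → [S6:20 / S2:21 / S3:22 / S5:25] → S6 (20)
S6 → [S5:15 / S2:16 / S3:18] → S5 (15)
S5 → [S2:4 / S3:29] → S2 (4)
S2 → [S3:25] → S3 (25)
Return S3→Depot: 11.
Total = 4 + 6 + 3 + 20 + 15 + 4 + 25 + 11 = 88.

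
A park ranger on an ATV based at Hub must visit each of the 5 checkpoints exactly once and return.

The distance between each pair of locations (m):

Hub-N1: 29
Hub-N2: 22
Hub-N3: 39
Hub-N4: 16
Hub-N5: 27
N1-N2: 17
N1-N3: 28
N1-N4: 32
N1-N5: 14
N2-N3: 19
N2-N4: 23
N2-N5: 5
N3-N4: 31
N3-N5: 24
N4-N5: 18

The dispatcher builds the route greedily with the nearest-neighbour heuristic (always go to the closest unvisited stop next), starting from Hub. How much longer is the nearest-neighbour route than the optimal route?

Excess over optimum: 9 m.

From Hub: N4=16, N2=22, N5=27, N1=29, N3=39 → choose N4 (16).
From N4: N5=18, N2=23, N3=31, N1=32 → choose N5 (18).
From N5: N2=5, N1=14, N3=24 → choose N2 (5).
From N2: N1=17, N3=19 → choose N1 (17).
From N1: N3=28 → choose N3 (28).
NN route Hub → N4 → N5 → N2 → N1 → N3 → Hub costs 123.
Optimal: Hub → N1 → N5 → N2 → N3 → N4 → Hub costs 114 (by enumerating all 60 distinct tours).
Excess = 123 − 114 = 9.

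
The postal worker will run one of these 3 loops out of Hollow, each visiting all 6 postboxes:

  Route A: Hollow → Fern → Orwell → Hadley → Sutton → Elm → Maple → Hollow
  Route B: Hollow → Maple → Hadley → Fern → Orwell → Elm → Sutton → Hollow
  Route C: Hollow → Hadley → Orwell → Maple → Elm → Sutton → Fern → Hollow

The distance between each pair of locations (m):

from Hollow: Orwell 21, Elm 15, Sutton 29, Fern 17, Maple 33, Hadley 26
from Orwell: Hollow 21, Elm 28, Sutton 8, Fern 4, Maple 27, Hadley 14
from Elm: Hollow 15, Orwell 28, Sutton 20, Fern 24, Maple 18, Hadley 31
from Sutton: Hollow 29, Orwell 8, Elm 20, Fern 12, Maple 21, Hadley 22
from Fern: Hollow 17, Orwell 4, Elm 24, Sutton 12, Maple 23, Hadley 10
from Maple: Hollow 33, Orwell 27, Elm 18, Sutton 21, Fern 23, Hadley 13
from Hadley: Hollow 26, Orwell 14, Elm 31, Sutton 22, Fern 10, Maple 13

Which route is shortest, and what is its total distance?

Shortest is Route A, total 128 m.

Route A: 17 + 4 + 14 + 22 + 20 + 18 + 33 = 128
Route B: 33 + 13 + 10 + 4 + 28 + 20 + 29 = 137
Route C: 26 + 14 + 27 + 18 + 20 + 12 + 17 = 134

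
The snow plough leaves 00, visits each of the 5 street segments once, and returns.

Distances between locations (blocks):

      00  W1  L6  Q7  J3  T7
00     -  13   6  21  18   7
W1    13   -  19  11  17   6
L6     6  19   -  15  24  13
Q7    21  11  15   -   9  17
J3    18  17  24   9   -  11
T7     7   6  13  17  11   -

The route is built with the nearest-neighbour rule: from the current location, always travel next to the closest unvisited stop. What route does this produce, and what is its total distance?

At 00 the remaining stops are L6 6, T7 7, W1 13, J3 18, Q7 21; go to L6.
At L6 the remaining stops are T7 13, Q7 15, W1 19, J3 24; go to T7.
At T7 the remaining stops are W1 6, J3 11, Q7 17; go to W1.
At W1 the remaining stops are Q7 11, J3 17; go to Q7.
At Q7 the remaining stops are J3 9; go to J3.
Return J3→00: 18.
Total = 6 + 13 + 6 + 11 + 9 + 18 = 63.

Nearest-neighbour total = 63 blocks; route 00 → L6 → T7 → W1 → Q7 → J3 → 00.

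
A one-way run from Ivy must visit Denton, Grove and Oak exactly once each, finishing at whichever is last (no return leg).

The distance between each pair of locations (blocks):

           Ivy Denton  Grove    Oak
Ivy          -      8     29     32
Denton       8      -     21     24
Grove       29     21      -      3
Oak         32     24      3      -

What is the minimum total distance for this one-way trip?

Shortest open route: 32 blocks.

There are 3! = 6 possible orderings.
Ivy - Denton - Grove - Oak: 8+21+3 = 32
Ivy - Denton - Oak - Grove: 8+24+3 = 35
Ivy - Grove - Denton - Oak: 29+21+24 = 74
Ivy - Grove - Oak - Denton: 29+3+24 = 56
Ivy - Oak - Denton - Grove: 32+24+21 = 77
Ivy - Oak - Grove - Denton: 32+3+21 = 56
The minimum is 32.
One shortest path: Ivy → Denton → Grove → Oak.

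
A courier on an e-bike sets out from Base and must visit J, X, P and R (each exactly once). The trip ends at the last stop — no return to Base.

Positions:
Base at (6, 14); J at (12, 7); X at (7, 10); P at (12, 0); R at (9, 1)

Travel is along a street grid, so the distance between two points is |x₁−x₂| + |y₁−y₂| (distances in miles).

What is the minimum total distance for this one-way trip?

There are 4! = 24 possible orderings.
Base → J → X → P → R: 13+8+15+4 = 40
Base → J → X → R → P: 13+8+11+4 = 36
Base → J → P → X → R: 13+7+15+11 = 46
Base → J → P → R → X: 13+7+4+11 = 35
Base → J → R → X → P: 13+9+11+15 = 48
Base → J → R → P → X: 13+9+4+15 = 41
Base → X → J → P → R: 5+8+7+4 = 24
Base → X → J → R → P: 5+8+9+4 = 26
Base → X → P → J → R: 5+15+7+9 = 36
Base → X → P → R → J: 5+15+4+9 = 33
Base → X → R → J → P: 5+11+9+7 = 32
Base → X → R → P → J: 5+11+4+7 = 27
Base → P → J → X → R: 20+7+8+11 = 46
Base → P → J → R → X: 20+7+9+11 = 47
… (10 more)
The minimum is 24.
One shortest path: Base → X → J → P → R.

Minimum one-way distance = 24 miles.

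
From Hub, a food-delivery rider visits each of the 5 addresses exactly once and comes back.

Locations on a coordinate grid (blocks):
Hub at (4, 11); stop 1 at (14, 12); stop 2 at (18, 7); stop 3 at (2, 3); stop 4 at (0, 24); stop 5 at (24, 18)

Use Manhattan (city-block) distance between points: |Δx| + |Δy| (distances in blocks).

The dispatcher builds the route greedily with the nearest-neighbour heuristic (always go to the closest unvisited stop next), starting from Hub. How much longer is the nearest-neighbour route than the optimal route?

2 blocks longer than the optimal tour.

Hub: stop 3=10, stop 1=11, stop 4=17, stop 2=18, stop 5=27 ⇒ stop 3
stop 3: stop 2=20, stop 1=21, stop 4=23, stop 5=37 ⇒ stop 2
stop 2: stop 1=9, stop 5=17, stop 4=35 ⇒ stop 1
stop 1: stop 5=16, stop 4=26 ⇒ stop 5
stop 5: stop 4=30 ⇒ stop 4
NN route Hub → stop 3 → stop 2 → stop 1 → stop 5 → stop 4 → Hub costs 102.
Optimal: Hub → stop 1 → stop 2 → stop 5 → stop 4 → stop 3 → Hub costs 100 (by enumerating all 60 distinct tours).
Excess = 102 − 100 = 2.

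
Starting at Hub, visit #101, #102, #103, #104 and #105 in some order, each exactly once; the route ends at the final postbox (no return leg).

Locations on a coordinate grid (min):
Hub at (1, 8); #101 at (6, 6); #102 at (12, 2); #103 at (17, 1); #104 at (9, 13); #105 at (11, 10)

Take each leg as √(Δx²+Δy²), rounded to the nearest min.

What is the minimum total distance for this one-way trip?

Minimum one-way distance = 30 min.

There are 5! = 120 possible orderings.
Hub → #101 → #102 → #103 → #104 → #105: 5+7+5+14+4 = 35
Hub → #101 → #102 → #103 → #105 → #104: 5+7+5+11+4 = 32
Hub → #101 → #102 → #104 → #103 → #105: 5+7+11+14+11 = 48
Hub → #101 → #102 → #104 → #105 → #103: 5+7+11+4+11 = 38
Hub → #101 → #102 → #105 → #103 → #104: 5+7+8+11+14 = 45
Hub → #101 → #102 → #105 → #104 → #103: 5+7+8+4+14 = 38
Hub → #101 → #103 → #102 → #104 → #105: 5+12+5+11+4 = 37
Hub → #101 → #103 → #102 → #105 → #104: 5+12+5+8+4 = 34
Hub → #101 → #103 → #104 → #102 → #105: 5+12+14+11+8 = 50
Hub → #101 → #103 → #104 → #105 → #102: 5+12+14+4+8 = 43
Hub → #101 → #103 → #105 → #102 → #104: 5+12+11+8+11 = 47
Hub → #101 → #103 → #105 → #104 → #102: 5+12+11+4+11 = 43
Hub → #101 → #104 → #102 → #103 → #105: 5+8+11+5+11 = 40
Hub → #101 → #104 → #102 → #105 → #103: 5+8+11+8+11 = 43
… (106 more)
Hub → #101 → #104 → #105 → #102 → #103: 5+8+4+8+5 = 30  ← best
The minimum is 30.
One shortest path: Hub → #101 → #104 → #105 → #102 → #103.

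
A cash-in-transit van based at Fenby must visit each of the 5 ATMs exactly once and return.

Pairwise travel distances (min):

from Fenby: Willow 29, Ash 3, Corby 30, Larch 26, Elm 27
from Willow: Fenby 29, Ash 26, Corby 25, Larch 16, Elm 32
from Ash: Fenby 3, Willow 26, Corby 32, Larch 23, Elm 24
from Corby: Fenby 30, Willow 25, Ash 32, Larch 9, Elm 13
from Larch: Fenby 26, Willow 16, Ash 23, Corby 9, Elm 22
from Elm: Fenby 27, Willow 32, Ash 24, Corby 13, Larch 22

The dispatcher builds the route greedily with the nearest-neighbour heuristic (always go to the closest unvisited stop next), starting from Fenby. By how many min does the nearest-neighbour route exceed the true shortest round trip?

From Fenby: Ash=3, Larch=26, Elm=27, Willow=29, Corby=30 → choose Ash (3).
From Ash: Larch=23, Elm=24, Willow=26, Corby=32 → choose Larch (23).
From Larch: Corby=9, Willow=16, Elm=22 → choose Corby (9).
From Corby: Elm=13, Willow=25 → choose Elm (13).
From Elm: Willow=32 → choose Willow (32).
NN route Fenby → Ash → Larch → Corby → Elm → Willow → Fenby costs 109.
Optimal: Fenby → Willow → Larch → Corby → Elm → Ash → Fenby costs 94 (by enumerating all 60 distinct tours).
Excess = 109 − 94 = 15.

15 min longer than the optimal tour.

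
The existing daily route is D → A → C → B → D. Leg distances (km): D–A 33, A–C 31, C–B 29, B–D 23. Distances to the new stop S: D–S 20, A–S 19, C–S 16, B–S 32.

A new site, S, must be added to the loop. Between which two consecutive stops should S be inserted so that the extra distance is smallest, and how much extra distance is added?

Minimum extra distance: 4 km, inserting S between A and C.

Insertion cost between consecutive stops i–j is d(i,S) + d(S,j) − d(i,j):
  between D and A: 20 + 19 − 33 = 6
  between A and C: 19 + 16 − 31 = 4
  between C and B: 16 + 32 − 29 = 19
  between B and D: 32 + 20 − 23 = 29
Cheapest insertion is between A and C, adding 4.
New total = 116 + 4 = 120.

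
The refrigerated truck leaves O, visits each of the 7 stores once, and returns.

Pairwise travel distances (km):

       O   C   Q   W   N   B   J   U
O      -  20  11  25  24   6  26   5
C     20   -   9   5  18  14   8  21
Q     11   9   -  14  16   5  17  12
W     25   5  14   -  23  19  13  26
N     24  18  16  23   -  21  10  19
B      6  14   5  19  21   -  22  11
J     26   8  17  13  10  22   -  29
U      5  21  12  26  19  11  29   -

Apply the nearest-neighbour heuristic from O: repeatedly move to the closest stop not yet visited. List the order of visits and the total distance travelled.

O → [U:5 / B:6 / Q:11 / C:20 / N:24 / W:25 / J:26] → U (5)
U → [B:11 / Q:12 / N:19 / C:21 / W:26 / J:29] → B (11)
B → [Q:5 / C:14 / W:19 / N:21 / J:22] → Q (5)
Q → [C:9 / W:14 / N:16 / J:17] → C (9)
C → [W:5 / J:8 / N:18] → W (5)
W → [J:13 / N:23] → J (13)
J → [N:10] → N (10)
Return N→O: 24.
Total = 5 + 11 + 5 + 9 + 5 + 13 + 10 + 24 = 82.

82 km along O → U → B → Q → C → W → J → N → O.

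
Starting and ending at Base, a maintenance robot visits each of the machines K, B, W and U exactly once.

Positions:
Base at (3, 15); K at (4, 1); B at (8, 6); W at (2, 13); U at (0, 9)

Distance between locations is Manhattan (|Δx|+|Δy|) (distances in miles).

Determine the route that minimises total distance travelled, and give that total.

Base-K-B-W-U-Base: 15+9+13+6+9 = 52
Base-K-B-U-W-Base: 15+9+11+6+3 = 44
Base-K-W-B-U-Base: 15+14+13+11+9 = 62
Base-K-W-U-B-Base: 15+14+6+11+14 = 60
Base-K-U-B-W-Base: 15+12+11+13+3 = 54
Base-K-U-W-B-Base: 15+12+6+13+14 = 60
Base-B-K-W-U-Base: 14+9+14+6+9 = 52
Base-B-K-U-W-Base: 14+9+12+6+3 = 44
Base-B-W-K-U-Base: 14+13+14+12+9 = 62
Base-B-U-K-W-Base: 14+11+12+14+3 = 54
Base-W-K-B-U-Base: 3+14+9+11+9 = 46
Base-W-B-K-U-Base: 3+13+9+12+9 = 46
The minimum is 44.
One optimal route: Base → K → B → U → W → Base (or its reverse).

Minimum total distance: 44 miles.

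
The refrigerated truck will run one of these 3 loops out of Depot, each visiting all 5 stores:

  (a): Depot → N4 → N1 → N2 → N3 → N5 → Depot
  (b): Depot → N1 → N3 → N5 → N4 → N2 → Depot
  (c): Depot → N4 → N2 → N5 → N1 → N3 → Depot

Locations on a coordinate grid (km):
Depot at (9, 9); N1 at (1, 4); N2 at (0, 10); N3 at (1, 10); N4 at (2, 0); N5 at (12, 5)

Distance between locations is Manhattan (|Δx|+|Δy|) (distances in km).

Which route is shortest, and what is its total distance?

(a): 16 + 5 + 7 + 1 + 16 + 7 = 52
(b): 13 + 6 + 16 + 15 + 12 + 10 = 72
(c): 16 + 12 + 17 + 12 + 6 + 9 = 72

52 km — (a) is the shortest.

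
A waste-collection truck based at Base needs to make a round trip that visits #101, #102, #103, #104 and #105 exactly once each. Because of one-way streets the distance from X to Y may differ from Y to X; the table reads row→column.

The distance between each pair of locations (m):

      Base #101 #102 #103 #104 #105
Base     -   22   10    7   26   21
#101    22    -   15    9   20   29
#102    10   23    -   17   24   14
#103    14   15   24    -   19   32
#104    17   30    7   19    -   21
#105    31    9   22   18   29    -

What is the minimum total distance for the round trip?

Shortest round trip = 75 m.

Base → #101 → #102 → #103 → #104 → #105 → Base: 22+15+17+19+21+31 = 125
Base → #101 → #102 → #103 → #105 → #104 → Base: 22+15+17+32+29+17 = 132
Base → #101 → #102 → #104 → #103 → #105 → Base: 22+15+24+19+32+31 = 143
Base → #101 → #102 → #104 → #105 → #103 → Base: 22+15+24+21+18+14 = 114
Base → #101 → #102 → #105 → #103 → #104 → Base: 22+15+14+18+19+17 = 105
Base → #101 → #102 → #105 → #104 → #103 → Base: 22+15+14+29+19+14 = 113
Base → #101 → #103 → #102 → #104 → #105 → Base: 22+9+24+24+21+31 = 131
Base → #101 → #103 → #102 → #105 → #104 → Base: 22+9+24+14+29+17 = 115
Base → #101 → #103 → #104 → #102 → #105 → Base: 22+9+19+7+14+31 = 102
Base → #101 → #103 → #104 → #105 → #102 → Base: 22+9+19+21+22+10 = 103
Base → #101 → #103 → #105 → #102 → #104 → Base: 22+9+32+22+24+17 = 126
Base → #101 → #103 → #105 → #104 → #102 → Base: 22+9+32+29+7+10 = 109
Base → #101 → #104 → #102 → #103 → #105 → Base: 22+20+7+17+32+31 = 129
Base → #101 → #104 → #102 → #105 → #103 → Base: 22+20+7+14+18+14 = 95
… (106 more)
Base → #105 → #101 → #103 → #104 → #102 → Base: 21+9+9+19+7+10 = 75  ← best
The minimum is 75.
One optimal route: Base → #105 → #101 → #103 → #104 → #102 → Base.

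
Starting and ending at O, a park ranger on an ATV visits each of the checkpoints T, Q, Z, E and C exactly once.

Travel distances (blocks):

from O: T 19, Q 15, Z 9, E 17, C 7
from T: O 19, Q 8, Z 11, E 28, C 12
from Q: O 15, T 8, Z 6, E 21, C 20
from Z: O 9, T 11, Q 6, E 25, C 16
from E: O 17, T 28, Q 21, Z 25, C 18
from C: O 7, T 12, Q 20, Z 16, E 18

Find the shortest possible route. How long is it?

70 blocks — the shortest possible round trip.

O-T-Q-Z-E-C-O: 19+8+6+25+18+7 = 83
O-T-Q-Z-C-E-O: 19+8+6+16+18+17 = 84
O-T-Q-E-Z-C-O: 19+8+21+25+16+7 = 96
O-T-Q-E-C-Z-O: 19+8+21+18+16+9 = 91
O-T-Q-C-Z-E-O: 19+8+20+16+25+17 = 105
O-T-Q-C-E-Z-O: 19+8+20+18+25+9 = 99
O-T-Z-Q-E-C-O: 19+11+6+21+18+7 = 82
O-T-Z-Q-C-E-O: 19+11+6+20+18+17 = 91
O-T-Z-E-Q-C-O: 19+11+25+21+20+7 = 103
O-T-Z-E-C-Q-O: 19+11+25+18+20+15 = 108
O-T-Z-C-Q-E-O: 19+11+16+20+21+17 = 104
O-T-Z-C-E-Q-O: 19+11+16+18+21+15 = 100
O-T-E-Q-Z-C-O: 19+28+21+6+16+7 = 97
O-T-E-Q-C-Z-O: 19+28+21+20+16+9 = 113
… (46 more)
O-Z-Q-T-C-E-O: 9+6+8+12+18+17 = 70  ← best
The minimum is 70.
One optimal route: O → Z → Q → T → C → E → O (or its reverse).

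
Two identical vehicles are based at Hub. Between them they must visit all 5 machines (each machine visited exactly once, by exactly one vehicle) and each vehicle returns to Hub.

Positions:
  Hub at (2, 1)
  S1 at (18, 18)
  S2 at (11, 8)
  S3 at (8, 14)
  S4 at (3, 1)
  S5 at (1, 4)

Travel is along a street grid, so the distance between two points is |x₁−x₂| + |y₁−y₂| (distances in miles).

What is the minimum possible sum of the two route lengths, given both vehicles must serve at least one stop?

Check every non-empty split of the stops between the two vehicles; for each half take its own optimal tour:
  {S1} + {S2, S3, S4, S5}: 66 + 46 = 112
  {S2} + {S1, S3, S4, S5}: 32 + 68 = 100
  {S1, S2} + {S3, S4, S5}: 66 + 40 = 106
  {S3} + {S1, S2, S4, S5}: 38 + 68 = 106
  {S1, S3} + {S2, S4, S5}: 66 + 34 = 100
  {S2, S3} + {S1, S4, S5}: 44 + 68 = 112
  … (15 splits in total)
  {S4} + {S1, S2, S3, S5}: 2 + 68 = 70  ← best
Best: vehicle 1 Hub → S4 → Hub = 2; vehicle 2 Hub → S2 → S1 → S3 → S5 → Hub = 68; combined 70.

Minimum combined distance: 70 miles.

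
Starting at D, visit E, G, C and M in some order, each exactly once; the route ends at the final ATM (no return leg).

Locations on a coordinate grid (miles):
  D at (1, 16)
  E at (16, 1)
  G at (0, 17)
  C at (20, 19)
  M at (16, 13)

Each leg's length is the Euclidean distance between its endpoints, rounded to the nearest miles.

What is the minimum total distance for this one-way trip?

There are 4! = 24 possible orderings.
D - E - G - C - M: 21+23+20+7 = 71
D - E - G - M - C: 21+23+16+7 = 67
D - E - C - G - M: 21+18+20+16 = 75
D - E - C - M - G: 21+18+7+16 = 62
D - E - M - G - C: 21+12+16+20 = 69
D - E - M - C - G: 21+12+7+20 = 60
D - G - E - C - M: 1+23+18+7 = 49
D - G - E - M - C: 1+23+12+7 = 43
D - G - C - E - M: 1+20+18+12 = 51
D - G - C - M - E: 1+20+7+12 = 40
D - G - M - E - C: 1+16+12+18 = 47
D - G - M - C - E: 1+16+7+18 = 42
D - C - E - G - M: 19+18+23+16 = 76
D - C - E - M - G: 19+18+12+16 = 65
… (10 more)
The minimum is 40.
One shortest path: D → G → C → M → E.

Shortest open route: 40 miles.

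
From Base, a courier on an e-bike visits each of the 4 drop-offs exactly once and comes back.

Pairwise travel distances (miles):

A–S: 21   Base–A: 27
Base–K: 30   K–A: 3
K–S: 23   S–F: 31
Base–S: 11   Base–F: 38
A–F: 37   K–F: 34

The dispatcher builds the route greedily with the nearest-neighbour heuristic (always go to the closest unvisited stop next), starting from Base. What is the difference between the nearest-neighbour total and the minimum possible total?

Excess over optimum: 1 miles.

From Base: S=11, A=27, K=30, F=38 → choose S (11).
From S: A=21, K=23, F=31 → choose A (21).
From A: K=3, F=37 → choose K (3).
From K: F=34 → choose F (34).
NN route Base → S → A → K → F → Base costs 107.
Optimal: Base → A → K → F → S → Base costs 106 (by enumerating all 12 distinct tours).
Excess = 107 − 106 = 1.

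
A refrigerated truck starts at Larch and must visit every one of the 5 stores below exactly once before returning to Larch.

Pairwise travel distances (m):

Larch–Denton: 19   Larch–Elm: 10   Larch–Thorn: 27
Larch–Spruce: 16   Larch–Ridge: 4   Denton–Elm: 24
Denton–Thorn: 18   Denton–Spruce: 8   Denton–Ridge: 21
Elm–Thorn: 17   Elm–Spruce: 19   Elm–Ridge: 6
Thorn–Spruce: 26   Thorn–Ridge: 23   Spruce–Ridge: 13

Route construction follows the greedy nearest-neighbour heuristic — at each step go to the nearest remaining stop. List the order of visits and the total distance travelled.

69 m along Larch → Ridge → Elm → Thorn → Denton → Spruce → Larch.

From Larch: distances to unvisited — Ridge=4, Elm=10, Spruce=16, Denton=19, Thorn=27. Nearest is Ridge (4).
From Ridge: distances to unvisited — Elm=6, Spruce=13, Denton=21, Thorn=23. Nearest is Elm (6).
From Elm: distances to unvisited — Thorn=17, Spruce=19, Denton=24. Nearest is Thorn (17).
From Thorn: distances to unvisited — Denton=18, Spruce=26. Nearest is Denton (18).
From Denton: distances to unvisited — Spruce=8. Nearest is Spruce (8).
Return Spruce→Larch: 16.
Total = 4 + 6 + 17 + 18 + 8 + 16 = 69.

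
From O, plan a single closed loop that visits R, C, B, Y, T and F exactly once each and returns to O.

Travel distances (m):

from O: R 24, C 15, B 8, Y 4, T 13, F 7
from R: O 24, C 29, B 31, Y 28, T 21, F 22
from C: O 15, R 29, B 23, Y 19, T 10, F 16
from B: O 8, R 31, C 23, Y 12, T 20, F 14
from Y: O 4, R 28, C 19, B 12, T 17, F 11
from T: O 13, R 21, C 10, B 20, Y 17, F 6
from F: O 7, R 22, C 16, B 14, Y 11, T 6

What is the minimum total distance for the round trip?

With 6 stops there are 6!/2 = 360 distinct round trips (a route and its reverse cost the same).
O → R → C → B → Y → T → F → O: 24+29+23+12+17+6+7 = 118
O → R → C → B → Y → F → T → O: 24+29+23+12+11+6+13 = 118
O → R → C → B → T → Y → F → O: 24+29+23+20+17+11+7 = 131
O → R → C → B → T → F → Y → O: 24+29+23+20+6+11+4 = 117
O → R → C → B → F → Y → T → O: 24+29+23+14+11+17+13 = 131
O → R → C → B → F → T → Y → O: 24+29+23+14+6+17+4 = 117
O → R → C → Y → B → T → F → O: 24+29+19+12+20+6+7 = 117
O → R → C → Y → B → F → T → O: 24+29+19+12+14+6+13 = 117
… (352 more)
O → C → T → R → F → B → Y → O: 15+10+21+22+14+12+4 = 98  ← best
The minimum is 98.
One optimal route: O → C → T → R → F → B → Y → O (or its reverse).

Shortest round trip = 98 m.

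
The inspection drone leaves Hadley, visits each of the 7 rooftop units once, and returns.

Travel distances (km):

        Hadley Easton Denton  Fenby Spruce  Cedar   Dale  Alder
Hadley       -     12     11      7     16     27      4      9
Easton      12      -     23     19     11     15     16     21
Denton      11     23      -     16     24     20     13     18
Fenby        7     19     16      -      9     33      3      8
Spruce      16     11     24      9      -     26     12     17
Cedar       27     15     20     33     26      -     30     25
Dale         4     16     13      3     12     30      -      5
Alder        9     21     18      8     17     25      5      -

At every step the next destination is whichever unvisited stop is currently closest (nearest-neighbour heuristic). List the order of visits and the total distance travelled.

From Hadley: distances to unvisited — Dale=4, Fenby=7, Alder=9, Denton=11, Easton=12, Spruce=16, Cedar=27. Nearest is Dale (4).
From Dale: distances to unvisited — Fenby=3, Alder=5, Spruce=12, Denton=13, Easton=16, Cedar=30. Nearest is Fenby (3).
From Fenby: distances to unvisited — Alder=8, Spruce=9, Denton=16, Easton=19, Cedar=33. Nearest is Alder (8).
From Alder: distances to unvisited — Spruce=17, Denton=18, Easton=21, Cedar=25. Nearest is Spruce (17).
From Spruce: distances to unvisited — Easton=11, Denton=24, Cedar=26. Nearest is Easton (11).
From Easton: distances to unvisited — Cedar=15, Denton=23. Nearest is Cedar (15).
From Cedar: distances to unvisited — Denton=20. Nearest is Denton (20).
Return Denton→Hadley: 11.
Total = 4 + 3 + 8 + 17 + 11 + 15 + 20 + 11 = 89.

Total distance 89 km via the nearest-neighbour route Hadley → Dale → Fenby → Alder → Spruce → Easton → Cedar → Denton → Hadley.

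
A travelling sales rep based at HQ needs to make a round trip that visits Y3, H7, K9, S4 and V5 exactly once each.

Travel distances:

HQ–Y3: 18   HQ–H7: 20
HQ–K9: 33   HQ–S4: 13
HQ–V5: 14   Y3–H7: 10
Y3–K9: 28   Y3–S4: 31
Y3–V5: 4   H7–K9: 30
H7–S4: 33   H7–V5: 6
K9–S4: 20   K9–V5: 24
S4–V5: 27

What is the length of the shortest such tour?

With 5 stops there are 5!/2 = 60 distinct round trips (a route and its reverse cost the same).
HQ-Y3-H7-K9-S4-V5-HQ: 18+10+30+20+27+14 = 119
HQ-Y3-H7-K9-V5-S4-HQ: 18+10+30+24+27+13 = 122
HQ-Y3-H7-S4-K9-V5-HQ: 18+10+33+20+24+14 = 119
HQ-Y3-H7-S4-V5-K9-HQ: 18+10+33+27+24+33 = 145
HQ-Y3-H7-V5-K9-S4-HQ: 18+10+6+24+20+13 = 91
HQ-Y3-H7-V5-S4-K9-HQ: 18+10+6+27+20+33 = 114
HQ-Y3-K9-H7-S4-V5-HQ: 18+28+30+33+27+14 = 150
HQ-Y3-K9-H7-V5-S4-HQ: 18+28+30+6+27+13 = 122
HQ-Y3-K9-S4-H7-V5-HQ: 18+28+20+33+6+14 = 119
HQ-Y3-K9-S4-V5-H7-HQ: 18+28+20+27+6+20 = 119
HQ-Y3-K9-V5-H7-S4-HQ: 18+28+24+6+33+13 = 122
HQ-Y3-K9-V5-S4-H7-HQ: 18+28+24+27+33+20 = 150
HQ-Y3-S4-H7-K9-V5-HQ: 18+31+33+30+24+14 = 150
HQ-Y3-S4-H7-V5-K9-HQ: 18+31+33+6+24+33 = 145
… (46 more)
The minimum is 91.
One optimal route: HQ → Y3 → H7 → V5 → K9 → S4 → HQ (or its reverse).

Minimum total distance: 91.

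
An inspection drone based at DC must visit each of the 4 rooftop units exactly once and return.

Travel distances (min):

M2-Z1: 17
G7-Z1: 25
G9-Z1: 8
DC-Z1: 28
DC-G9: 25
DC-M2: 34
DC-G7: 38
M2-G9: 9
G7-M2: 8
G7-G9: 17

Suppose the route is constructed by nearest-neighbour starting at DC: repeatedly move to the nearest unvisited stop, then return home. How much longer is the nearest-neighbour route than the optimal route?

Excess over optimum: 5 min.

DC: G9=25, Z1=28, M2=34, G7=38 ⇒ G9
G9: Z1=8, M2=9, G7=17 ⇒ Z1
Z1: M2=17, G7=25 ⇒ M2
M2: G7=8 ⇒ G7
NN route DC → G9 → Z1 → M2 → G7 → DC costs 96.
Optimal: DC → G7 → M2 → G9 → Z1 → DC costs 91 (by enumerating all 12 distinct tours).
Excess = 96 − 91 = 5.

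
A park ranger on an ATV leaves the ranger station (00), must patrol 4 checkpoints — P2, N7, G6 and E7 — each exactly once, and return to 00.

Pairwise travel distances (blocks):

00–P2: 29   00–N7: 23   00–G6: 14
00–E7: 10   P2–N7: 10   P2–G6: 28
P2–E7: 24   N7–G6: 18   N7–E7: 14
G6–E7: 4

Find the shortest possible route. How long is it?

00→P2→N7→G6→E7→00: 29+10+18+4+10 = 71
00→P2→N7→E7→G6→00: 29+10+14+4+14 = 71
00→P2→G6→N7→E7→00: 29+28+18+14+10 = 99
00→P2→G6→E7→N7→00: 29+28+4+14+23 = 98
00→P2→E7→N7→G6→00: 29+24+14+18+14 = 99
00→P2→E7→G6→N7→00: 29+24+4+18+23 = 98
00→N7→P2→G6→E7→00: 23+10+28+4+10 = 75
00→N7→P2→E7→G6→00: 23+10+24+4+14 = 75
00→N7→G6→P2→E7→00: 23+18+28+24+10 = 103
00→N7→E7→P2→G6→00: 23+14+24+28+14 = 103
00→G6→P2→N7→E7→00: 14+28+10+14+10 = 76
00→G6→N7→P2→E7→00: 14+18+10+24+10 = 76
The minimum is 71.
One optimal route: 00 → P2 → N7 → G6 → E7 → 00 (or its reverse).

Minimum total distance: 71 blocks.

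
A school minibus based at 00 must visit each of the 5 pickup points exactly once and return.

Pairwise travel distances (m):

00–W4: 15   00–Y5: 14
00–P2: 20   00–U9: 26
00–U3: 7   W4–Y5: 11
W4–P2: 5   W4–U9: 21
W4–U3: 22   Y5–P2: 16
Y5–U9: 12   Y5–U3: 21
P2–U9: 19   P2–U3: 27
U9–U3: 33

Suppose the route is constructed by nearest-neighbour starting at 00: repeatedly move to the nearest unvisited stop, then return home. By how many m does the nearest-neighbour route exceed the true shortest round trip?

The nearest-neighbour route is 10 m longer than optimal.

00: U3=7, Y5=14, W4=15, P2=20, U9=26 ⇒ U3
U3: Y5=21, W4=22, P2=27, U9=33 ⇒ Y5
Y5: W4=11, U9=12, P2=16 ⇒ W4
W4: P2=5, U9=21 ⇒ P2
P2: U9=19 ⇒ U9
NN route 00 → U3 → Y5 → W4 → P2 → U9 → 00 costs 89.
Optimal: 00 → W4 → P2 → U9 → Y5 → U3 → 00 costs 79 (by enumerating all 60 distinct tours).
Excess = 89 − 79 = 10.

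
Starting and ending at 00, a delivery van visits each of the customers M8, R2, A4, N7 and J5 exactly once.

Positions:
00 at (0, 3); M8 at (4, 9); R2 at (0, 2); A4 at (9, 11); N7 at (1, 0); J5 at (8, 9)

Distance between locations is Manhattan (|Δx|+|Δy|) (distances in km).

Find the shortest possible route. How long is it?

40 km — the shortest possible round trip.

With 5 stops there are 5!/2 = 60 distinct round trips (a route and its reverse cost the same).
00 - M8 - R2 - A4 - N7 - J5 - 00: 10+11+18+19+16+14 = 88
00 - M8 - R2 - A4 - J5 - N7 - 00: 10+11+18+3+16+4 = 62
00 - M8 - R2 - N7 - A4 - J5 - 00: 10+11+3+19+3+14 = 60
00 - M8 - R2 - N7 - J5 - A4 - 00: 10+11+3+16+3+17 = 60
00 - M8 - R2 - J5 - A4 - N7 - 00: 10+11+15+3+19+4 = 62
00 - M8 - R2 - J5 - N7 - A4 - 00: 10+11+15+16+19+17 = 88
00 - M8 - A4 - R2 - N7 - J5 - 00: 10+7+18+3+16+14 = 68
00 - M8 - A4 - R2 - J5 - N7 - 00: 10+7+18+15+16+4 = 70
00 - M8 - A4 - N7 - R2 - J5 - 00: 10+7+19+3+15+14 = 68
00 - M8 - A4 - N7 - J5 - R2 - 00: 10+7+19+16+15+1 = 68
00 - M8 - A4 - J5 - R2 - N7 - 00: 10+7+3+15+3+4 = 42
00 - M8 - A4 - J5 - N7 - R2 - 00: 10+7+3+16+3+1 = 40
00 - M8 - N7 - R2 - A4 - J5 - 00: 10+12+3+18+3+14 = 60
00 - M8 - N7 - R2 - J5 - A4 - 00: 10+12+3+15+3+17 = 60
… (46 more)
The minimum is 40.
One optimal route: 00 → M8 → A4 → J5 → N7 → R2 → 00 (or its reverse).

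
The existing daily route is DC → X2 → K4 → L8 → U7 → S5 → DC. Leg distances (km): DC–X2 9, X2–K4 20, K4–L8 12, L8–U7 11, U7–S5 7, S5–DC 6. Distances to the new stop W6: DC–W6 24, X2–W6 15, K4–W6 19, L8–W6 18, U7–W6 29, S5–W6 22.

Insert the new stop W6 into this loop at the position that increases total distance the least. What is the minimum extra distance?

Adding 14 km by placing W6 on the X2–K4 leg.

Insertion cost between consecutive stops i–j is d(i,W6) + d(W6,j) − d(i,j):
  between DC and X2: 24 + 15 − 9 = 30
  between X2 and K4: 15 + 19 − 20 = 14
  between K4 and L8: 19 + 18 − 12 = 25
  between L8 and U7: 18 + 29 − 11 = 36
  between U7 and S5: 29 + 22 − 7 = 44
  between S5 and DC: 22 + 24 − 6 = 40
Cheapest insertion is between X2 and K4, adding 14.
New total = 65 + 14 = 79.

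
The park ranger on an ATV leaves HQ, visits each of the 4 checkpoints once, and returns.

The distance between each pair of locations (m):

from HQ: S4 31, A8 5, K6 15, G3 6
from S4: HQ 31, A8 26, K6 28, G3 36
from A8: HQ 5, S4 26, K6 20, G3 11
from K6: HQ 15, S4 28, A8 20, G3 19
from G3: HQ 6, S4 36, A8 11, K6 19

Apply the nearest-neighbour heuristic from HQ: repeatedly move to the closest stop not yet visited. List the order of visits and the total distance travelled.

Total distance 94 m via the nearest-neighbour route HQ → A8 → G3 → K6 → S4 → HQ.

At HQ the remaining stops are A8 5, G3 6, K6 15, S4 31; go to A8.
At A8 the remaining stops are G3 11, K6 20, S4 26; go to G3.
At G3 the remaining stops are K6 19, S4 36; go to K6.
At K6 the remaining stops are S4 28; go to S4.
Return S4→HQ: 31.
Total = 5 + 11 + 19 + 28 + 31 = 94.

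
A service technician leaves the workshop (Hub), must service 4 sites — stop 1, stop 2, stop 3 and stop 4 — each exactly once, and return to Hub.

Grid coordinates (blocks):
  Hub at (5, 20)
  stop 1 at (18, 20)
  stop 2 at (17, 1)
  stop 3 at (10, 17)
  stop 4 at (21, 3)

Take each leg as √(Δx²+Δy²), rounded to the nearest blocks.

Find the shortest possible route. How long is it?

Shortest round trip = 57 blocks.

With 4 stops there are 4!/2 = 12 distinct round trips (a route and its reverse cost the same).
Hub - stop 1 - stop 2 - stop 3 - stop 4 - Hub: 13+19+17+18+23 = 90
Hub - stop 1 - stop 2 - stop 4 - stop 3 - Hub: 13+19+4+18+6 = 60
Hub - stop 1 - stop 3 - stop 2 - stop 4 - Hub: 13+9+17+4+23 = 66
Hub - stop 1 - stop 3 - stop 4 - stop 2 - Hub: 13+9+18+4+22 = 66
Hub - stop 1 - stop 4 - stop 2 - stop 3 - Hub: 13+17+4+17+6 = 57
Hub - stop 1 - stop 4 - stop 3 - stop 2 - Hub: 13+17+18+17+22 = 87
Hub - stop 2 - stop 1 - stop 3 - stop 4 - Hub: 22+19+9+18+23 = 91
Hub - stop 2 - stop 1 - stop 4 - stop 3 - Hub: 22+19+17+18+6 = 82
Hub - stop 2 - stop 3 - stop 1 - stop 4 - Hub: 22+17+9+17+23 = 88
Hub - stop 2 - stop 4 - stop 1 - stop 3 - Hub: 22+4+17+9+6 = 58
Hub - stop 3 - stop 1 - stop 2 - stop 4 - Hub: 6+9+19+4+23 = 61
Hub - stop 3 - stop 2 - stop 1 - stop 4 - Hub: 6+17+19+17+23 = 82
The minimum is 57.
One optimal route: Hub → stop 1 → stop 4 → stop 2 → stop 3 → Hub (or its reverse).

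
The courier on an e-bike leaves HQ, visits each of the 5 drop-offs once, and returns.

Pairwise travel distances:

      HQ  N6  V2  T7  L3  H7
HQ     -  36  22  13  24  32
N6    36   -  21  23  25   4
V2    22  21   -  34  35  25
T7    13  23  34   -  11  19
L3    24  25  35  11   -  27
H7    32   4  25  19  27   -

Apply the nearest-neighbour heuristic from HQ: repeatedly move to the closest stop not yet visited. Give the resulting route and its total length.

At HQ the remaining stops are T7 13, V2 22, L3 24, H7 32, N6 36; go to T7.
At T7 the remaining stops are L3 11, H7 19, N6 23, V2 34; go to L3.
At L3 the remaining stops are N6 25, H7 27, V2 35; go to N6.
At N6 the remaining stops are H7 4, V2 21; go to H7.
At H7 the remaining stops are V2 25; go to V2.
Return V2→HQ: 22.
Total = 13 + 11 + 25 + 4 + 25 + 22 = 100.

Total distance 100 via the nearest-neighbour route HQ → T7 → L3 → N6 → H7 → V2 → HQ.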